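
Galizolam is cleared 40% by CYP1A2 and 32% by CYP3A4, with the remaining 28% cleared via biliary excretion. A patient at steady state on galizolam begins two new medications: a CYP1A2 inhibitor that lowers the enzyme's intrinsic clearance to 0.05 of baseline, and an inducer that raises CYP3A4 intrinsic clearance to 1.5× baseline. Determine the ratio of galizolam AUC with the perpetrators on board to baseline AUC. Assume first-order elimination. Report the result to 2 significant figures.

The CYP1A2 pathway (40% of clearance) drops to 0.05× activity: 0.4 × 0.05 = 0.02.
The CYP3A4 pathway (32% of clearance) increases to 1.5× activity: 0.32 × 1.5 = 0.48.
The remaining 28% of clearance is unaffected.
CL_new/CL_old = 0.02 + 0.48 + 0.28 = 0.78.
AUC ∝ 1/CL: fold-change = 1 / 0.78 = 1.3.

1.3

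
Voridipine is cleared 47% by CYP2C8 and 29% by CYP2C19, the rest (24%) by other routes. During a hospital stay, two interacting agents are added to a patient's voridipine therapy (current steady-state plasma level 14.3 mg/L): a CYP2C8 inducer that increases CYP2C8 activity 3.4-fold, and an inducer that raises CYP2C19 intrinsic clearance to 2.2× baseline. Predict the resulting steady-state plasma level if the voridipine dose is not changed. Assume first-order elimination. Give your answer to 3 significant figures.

The CYP2C8 pathway (47% of clearance) rises to 3.4× activity: 0.47 × 3.4 = 1.598.
The CYP2C19 pathway (29% of clearance) increases to 2.2× activity: 0.29 × 2.2 = 0.638.
The remaining 24% of clearance is unaffected.
New clearance relative to baseline: 1.598 + 0.638 + 0.24 = 2.476.
Dividing the baseline by the relative clearance: 14.3 / 2.476 = 5.78 mg/L.

5.78 mg/L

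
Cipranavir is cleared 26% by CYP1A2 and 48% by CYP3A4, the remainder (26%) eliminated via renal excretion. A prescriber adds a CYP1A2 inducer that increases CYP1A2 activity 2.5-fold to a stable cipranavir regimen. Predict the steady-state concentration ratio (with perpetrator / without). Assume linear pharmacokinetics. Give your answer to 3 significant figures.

The CYP1A2 pathway (26% of clearance) is boosted to 2.5× activity: 0.26 × 2.5 = 0.65.
CYP3A4 (48%) and the residual 26% are unaffected.
Relative clearance = 0.65 + 0.48 + 0.26 = 1.39.
Steady-state concentration is inversely proportional to clearance, so the fold-change is 1 / 1.39 = 0.719.

0.719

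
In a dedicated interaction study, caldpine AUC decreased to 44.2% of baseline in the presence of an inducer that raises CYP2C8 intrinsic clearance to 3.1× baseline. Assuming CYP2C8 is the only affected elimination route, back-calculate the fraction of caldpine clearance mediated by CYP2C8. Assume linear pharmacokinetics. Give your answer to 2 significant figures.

Let x = fm,CYP2C8. Because AUC ∝ 1/CL, relative clearance rose to 1/0.442 = 2.262.
Only the CYP2C8 route changed, so 2.262 = x·3.1 + (1 − x), giving x = 0.60.

0.60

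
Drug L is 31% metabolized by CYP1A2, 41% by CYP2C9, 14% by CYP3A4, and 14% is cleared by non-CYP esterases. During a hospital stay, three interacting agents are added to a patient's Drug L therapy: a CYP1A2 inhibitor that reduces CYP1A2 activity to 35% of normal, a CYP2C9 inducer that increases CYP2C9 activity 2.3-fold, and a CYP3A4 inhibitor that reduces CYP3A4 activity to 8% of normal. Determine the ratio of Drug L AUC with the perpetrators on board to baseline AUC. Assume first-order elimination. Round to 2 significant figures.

0.83

The CYP1A2 pathway (31% of clearance) is reduced to 0.35× activity: 0.31 × 0.35 = 0.1085.
The CYP2C9 pathway (41% of clearance) is boosted to 2.3× activity: 0.41 × 2.3 = 0.943.
The CYP3A4 pathway (14% of clearance) falls to 0.08× activity: 0.14 × 0.08 = 0.0112.
The remaining 14% of clearance is unaffected.
Relative clearance = 0.1085 + 0.943 + 0.0112 + 0.14 = 1.2027.
Net AUC ratio = 1 / 1.2027 = 0.83.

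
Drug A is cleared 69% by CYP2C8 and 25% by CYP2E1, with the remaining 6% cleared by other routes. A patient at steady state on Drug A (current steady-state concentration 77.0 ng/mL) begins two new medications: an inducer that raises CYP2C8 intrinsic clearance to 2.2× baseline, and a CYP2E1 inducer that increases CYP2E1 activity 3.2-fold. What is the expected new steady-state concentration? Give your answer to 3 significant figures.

The CYP2C8 pathway (69% of clearance) rises to 2.2× activity: 0.69 × 2.2 = 1.518.
The CYP2E1 pathway (25% of clearance) increases to 3.2× activity: 0.25 × 3.2 = 0.8.
The remaining 6% of clearance is unaffected.
Relative clearance = 1.518 + 0.8 + 0.06 = 2.378.
Dividing the baseline by the relative clearance: 77.0 / 2.378 = 32.4 ng/mL.

32.4 ng/mL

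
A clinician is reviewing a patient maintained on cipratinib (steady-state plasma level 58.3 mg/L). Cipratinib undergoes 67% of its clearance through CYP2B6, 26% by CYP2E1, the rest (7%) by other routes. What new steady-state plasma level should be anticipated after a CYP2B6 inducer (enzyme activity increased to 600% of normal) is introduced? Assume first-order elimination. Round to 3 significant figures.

CYP2B6: 0.67 × 6 = 4.02
CYP2E1: 0.26 (unchanged)
Other: 0.07 (unchanged)
CL_new/CL_old = 4.02 + 0.26 + 0.07 = 4.35.
Steady-state plasma level ∝ 1/CL, so new value = 58.3 / 4.35 = 13.4 mg/L.

13.4 mg/L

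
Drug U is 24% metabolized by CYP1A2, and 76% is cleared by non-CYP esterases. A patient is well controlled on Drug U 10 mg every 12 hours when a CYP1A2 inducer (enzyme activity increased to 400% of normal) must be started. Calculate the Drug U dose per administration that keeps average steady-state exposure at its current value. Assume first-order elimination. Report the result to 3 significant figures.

17.2 mg

CYP1A2: 0.24 × 4 = 0.96
Other: 0.76 (unchanged)
New clearance relative to baseline: 0.96 + 0.76 = 1.72.
Exposure is unchanged when dose changes in proportion to clearance. New dose = 10 mg × 1.72 = 17.2 mg.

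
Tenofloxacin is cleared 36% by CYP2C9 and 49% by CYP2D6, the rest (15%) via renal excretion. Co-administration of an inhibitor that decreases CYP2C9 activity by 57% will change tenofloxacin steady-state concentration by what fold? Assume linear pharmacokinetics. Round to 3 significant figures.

The CYP2C9 pathway (36% of clearance) is reduced to 0.43× activity: 0.36 × 0.43 = 0.1548.
CYP2D6 (49%) and the residual 15% are unaffected.
CL_new/CL_old = 0.1548 + 0.49 + 0.15 = 0.7948.
Steady-state concentration ratio = CL_old/CL_new = 1 / 0.7948 = 1.26.

1.26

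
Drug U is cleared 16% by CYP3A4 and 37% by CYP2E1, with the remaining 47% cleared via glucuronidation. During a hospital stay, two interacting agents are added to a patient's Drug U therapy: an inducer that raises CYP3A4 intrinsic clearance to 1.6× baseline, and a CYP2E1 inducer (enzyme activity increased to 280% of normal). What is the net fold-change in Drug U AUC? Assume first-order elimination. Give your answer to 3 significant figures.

The CYP3A4 pathway (16% of clearance) increases to 1.6× activity: 0.16 × 1.6 = 0.256.
The CYP2E1 pathway (37% of clearance) is boosted to 2.8× activity: 0.37 × 2.8 = 1.036.
Non-CYP routes (47%) are unchanged.
Relative clearance = 0.256 + 1.036 + 0.47 = 1.762.
Because AUC varies inversely with clearance, the combined effect is 1 / 1.762 = 0.568.

0.568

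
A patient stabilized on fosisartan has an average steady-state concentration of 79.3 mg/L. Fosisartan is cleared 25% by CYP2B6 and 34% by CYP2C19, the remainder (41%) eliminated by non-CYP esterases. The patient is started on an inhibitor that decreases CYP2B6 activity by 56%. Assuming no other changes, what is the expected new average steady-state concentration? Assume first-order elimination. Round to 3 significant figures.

92.2 mg/L

The CYP2B6 pathway (25% of clearance) drops to 0.44× activity: 0.25 × 0.44 = 0.11.
CYP2C19 (34%) and the residual 41% are unaffected.
New clearance relative to baseline: 0.11 + 0.34 + 0.41 = 0.86.
Average steady-state concentration ∝ 1/CL, so new value = 79.3 / 0.86 = 92.2 mg/L.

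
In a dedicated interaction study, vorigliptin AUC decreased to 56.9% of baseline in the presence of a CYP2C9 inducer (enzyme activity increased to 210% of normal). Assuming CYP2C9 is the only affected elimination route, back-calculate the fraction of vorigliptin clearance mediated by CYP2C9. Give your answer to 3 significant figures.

0.689

Let x = fm,CYP2C9. Because AUC ∝ 1/CL, relative clearance rose to 1/0.569 = 1.757.
Setting x·2.1 + (1 − x) = 1.757 and solving: x = (1.757 − 1)/(2.1 − 1) = 0.689.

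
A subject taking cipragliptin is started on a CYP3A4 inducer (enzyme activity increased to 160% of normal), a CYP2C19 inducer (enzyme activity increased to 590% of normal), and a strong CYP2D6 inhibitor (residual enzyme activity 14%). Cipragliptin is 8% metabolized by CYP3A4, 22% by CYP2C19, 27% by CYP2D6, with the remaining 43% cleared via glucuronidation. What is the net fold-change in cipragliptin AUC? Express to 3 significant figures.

The CYP3A4 pathway (8% of clearance) rises to 1.6× activity: 0.08 × 1.6 = 0.128.
The CYP2C19 pathway (22% of clearance) rises to 5.9× activity: 0.22 × 5.9 = 1.298.
The CYP2D6 pathway (27% of clearance) drops to 0.14× activity: 0.27 × 0.14 = 0.0378.
Non-CYP routes (43%) are unchanged.
Relative clearance = 0.128 + 1.298 + 0.0378 + 0.43 = 1.8938.
Net AUC ratio = 1 / 1.8938 = 0.528.

0.528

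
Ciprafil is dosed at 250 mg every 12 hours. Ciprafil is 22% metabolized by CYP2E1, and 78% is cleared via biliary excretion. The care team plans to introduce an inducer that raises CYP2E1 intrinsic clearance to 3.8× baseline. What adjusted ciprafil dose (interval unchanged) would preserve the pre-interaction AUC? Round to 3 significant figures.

404 mg

The CYP2E1 pathway (22% of clearance) rises to 3.8× activity: 0.22 × 3.8 = 0.836.
Non-CYP routes (78%) are unchanged.
CL_new/CL_old = 0.836 + 0.78 = 1.616.
Css,avg = (dose rate)/CL, so holding Css fixed requires dose ∝ CL: 250 × 1.616 = 404 mg.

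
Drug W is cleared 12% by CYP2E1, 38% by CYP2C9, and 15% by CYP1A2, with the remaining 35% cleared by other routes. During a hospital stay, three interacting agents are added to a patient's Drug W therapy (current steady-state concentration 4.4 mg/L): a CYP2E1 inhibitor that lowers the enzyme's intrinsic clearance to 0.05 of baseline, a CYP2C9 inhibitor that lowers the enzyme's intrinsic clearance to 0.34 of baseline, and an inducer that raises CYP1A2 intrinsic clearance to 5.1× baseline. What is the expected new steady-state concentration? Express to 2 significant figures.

3.5 mg/L

The CYP2E1 pathway (12% of clearance) is reduced to 0.05× activity: 0.12 × 0.05 = 0.006.
The CYP2C9 pathway (38% of clearance) drops to 0.34× activity: 0.38 × 0.34 = 0.1292.
The CYP1A2 pathway (15% of clearance) increases to 5.1× activity: 0.15 × 5.1 = 0.765.
Non-CYP routes (35%) are unchanged.
CL_new/CL_old = 0.006 + 0.1292 + 0.765 + 0.35 = 1.2502.
Dividing the baseline by the relative clearance: 4.4 / 1.2502 = 3.5 mg/L.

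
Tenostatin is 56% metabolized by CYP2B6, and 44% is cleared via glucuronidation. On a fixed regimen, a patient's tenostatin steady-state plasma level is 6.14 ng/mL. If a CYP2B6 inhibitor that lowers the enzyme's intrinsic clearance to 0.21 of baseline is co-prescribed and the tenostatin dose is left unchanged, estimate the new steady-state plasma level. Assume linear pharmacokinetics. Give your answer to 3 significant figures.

CYP2B6: 0.56 × 0.21 = 0.1176
Other: 0.44 (unchanged)
New clearance relative to baseline: 0.1176 + 0.44 = 0.5576.
Steady-state plasma level ∝ 1/CL, so new value = 6.14 / 0.5576 = 11.0 ng/mL.

11.0 ng/mL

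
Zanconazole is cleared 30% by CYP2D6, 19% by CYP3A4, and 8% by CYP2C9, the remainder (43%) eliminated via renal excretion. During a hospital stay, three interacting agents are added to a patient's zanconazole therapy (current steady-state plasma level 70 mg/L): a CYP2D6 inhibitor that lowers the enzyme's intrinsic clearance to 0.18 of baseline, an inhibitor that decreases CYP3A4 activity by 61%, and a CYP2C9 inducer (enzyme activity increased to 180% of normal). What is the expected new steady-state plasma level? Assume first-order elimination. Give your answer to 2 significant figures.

1.0 × 10² mg/L

The CYP2D6 pathway (30% of clearance) drops to 0.18× activity: 0.3 × 0.18 = 0.054.
The CYP3A4 pathway (19% of clearance) drops to 0.39× activity: 0.19 × 0.39 = 0.0741.
The CYP2C9 pathway (8% of clearance) increases to 1.8× activity: 0.08 × 1.8 = 0.144.
The remaining 43% of clearance is unaffected.
Relative clearance = 0.054 + 0.0741 + 0.144 + 0.43 = 0.7021.
Dividing the baseline by the relative clearance: 70 / 0.7021 = 1.0 × 10² mg/L.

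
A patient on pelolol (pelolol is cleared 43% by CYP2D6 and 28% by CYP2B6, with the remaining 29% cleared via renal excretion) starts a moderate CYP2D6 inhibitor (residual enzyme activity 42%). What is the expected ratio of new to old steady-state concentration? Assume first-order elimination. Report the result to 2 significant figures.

CYP2D6: 0.43 × 0.42 = 0.1806
CYP2B6: 0.28 (unchanged)
Other: 0.29 (unchanged)
CL_new/CL_old = 0.1806 + 0.28 + 0.29 = 0.7506.
Steady-state concentration is inversely proportional to clearance, so the fold-change is 1 / 0.7506 = 1.3.

1.3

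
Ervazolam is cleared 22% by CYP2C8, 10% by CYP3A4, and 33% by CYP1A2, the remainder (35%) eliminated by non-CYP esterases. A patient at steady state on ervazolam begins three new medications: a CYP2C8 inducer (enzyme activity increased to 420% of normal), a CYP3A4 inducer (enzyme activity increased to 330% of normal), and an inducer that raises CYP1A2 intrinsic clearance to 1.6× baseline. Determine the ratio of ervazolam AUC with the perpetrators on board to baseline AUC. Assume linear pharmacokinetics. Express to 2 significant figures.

The CYP2C8 pathway (22% of clearance) increases to 4.2× activity: 0.22 × 4.2 = 0.924.
The CYP3A4 pathway (10% of clearance) increases to 3.3× activity: 0.1 × 3.3 = 0.33.
The CYP1A2 pathway (33% of clearance) is boosted to 1.6× activity: 0.33 × 1.6 = 0.528.
The remaining 35% of clearance is unaffected.
New clearance relative to baseline: 0.924 + 0.33 + 0.528 + 0.35 = 2.132.
AUC ∝ 1/CL: fold-change = 1 / 2.132 = 0.47.

0.47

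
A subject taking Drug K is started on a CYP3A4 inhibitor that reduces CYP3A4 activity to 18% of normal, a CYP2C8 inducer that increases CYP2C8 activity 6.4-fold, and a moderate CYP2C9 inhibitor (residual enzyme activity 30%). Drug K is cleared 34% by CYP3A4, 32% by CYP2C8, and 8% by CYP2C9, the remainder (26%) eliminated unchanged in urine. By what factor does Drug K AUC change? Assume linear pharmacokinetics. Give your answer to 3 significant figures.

0.418

The CYP3A4 pathway (34% of clearance) is reduced to 0.18× activity: 0.34 × 0.18 = 0.0612.
The CYP2C8 pathway (32% of clearance) increases to 6.4× activity: 0.32 × 6.4 = 2.048.
The CYP2C9 pathway (8% of clearance) drops to 0.3× activity: 0.08 × 0.3 = 0.024.
Non-CYP routes (26%) are unchanged.
New clearance relative to baseline: 0.0612 + 2.048 + 0.024 + 0.26 = 2.3932.
Net AUC ratio = 1 / 2.3932 = 0.418.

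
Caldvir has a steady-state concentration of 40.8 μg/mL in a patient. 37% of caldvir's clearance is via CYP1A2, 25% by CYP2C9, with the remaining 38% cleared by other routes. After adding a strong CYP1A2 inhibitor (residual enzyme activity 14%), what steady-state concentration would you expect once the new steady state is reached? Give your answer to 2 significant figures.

60 μg/mL

CYP1A2: 0.37 × 0.14 = 0.0518
CYP2C9: 0.25 (unchanged)
Other: 0.38 (unchanged)
CL_new/CL_old = 0.0518 + 0.25 + 0.38 = 0.6818.
Steady-state concentration ∝ 1/CL, so new value = 40.8 / 0.6818 = 60 μg/mL.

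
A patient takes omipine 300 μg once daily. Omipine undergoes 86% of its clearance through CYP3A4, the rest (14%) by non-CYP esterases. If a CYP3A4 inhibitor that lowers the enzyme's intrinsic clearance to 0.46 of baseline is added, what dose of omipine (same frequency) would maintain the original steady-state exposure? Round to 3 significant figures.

CYP3A4: 0.86 × 0.46 = 0.3956
Other: 0.14 (unchanged)
CL_new/CL_old = 0.3956 + 0.14 = 0.5356.
Css,avg = (dose rate)/CL, so holding Css fixed requires dose ∝ CL: 300 × 0.5356 = 161 μg.

161 μg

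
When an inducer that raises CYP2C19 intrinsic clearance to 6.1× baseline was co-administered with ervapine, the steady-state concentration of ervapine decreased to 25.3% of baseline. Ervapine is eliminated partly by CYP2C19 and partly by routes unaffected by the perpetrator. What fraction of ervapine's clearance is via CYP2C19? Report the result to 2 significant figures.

0.58

Let fm be the CYP2C19 fraction. New clearance relative to baseline = fm × 6.1 + (1 − fm).
Steady-state concentration ratio = 1 / (new CL fraction), so new CL fraction = 1 / 0.253 = 3.953.
fm × 6.1 + 1 − fm = 3.953  ⇒  fm × (6.1 − 1) = 2.953  ⇒  fm = 0.58.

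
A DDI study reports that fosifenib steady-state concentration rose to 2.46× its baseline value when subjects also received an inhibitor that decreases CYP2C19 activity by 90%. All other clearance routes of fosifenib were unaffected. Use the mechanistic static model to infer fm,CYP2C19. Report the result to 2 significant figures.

0.66

Call the CYP2C19 fraction fm. After the interaction, CL_new/CL_old = fm × 0.1 + (1 − fm).
Steady-state concentration ratio = 1 / (new CL fraction), so new CL fraction = 1 / 2.46 = 0.4065.
fm × 0.1 + 1 − fm = 0.4065  ⇒  fm × (0.1 − 1) = −0.5935  ⇒  fm = 0.66.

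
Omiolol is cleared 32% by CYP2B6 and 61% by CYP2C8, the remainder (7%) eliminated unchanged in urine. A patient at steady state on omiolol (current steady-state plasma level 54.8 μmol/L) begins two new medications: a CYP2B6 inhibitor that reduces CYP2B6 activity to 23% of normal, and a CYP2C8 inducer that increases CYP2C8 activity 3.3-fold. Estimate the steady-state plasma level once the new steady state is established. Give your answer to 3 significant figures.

CYP2B6: 0.32 × 0.23 = 0.0736
CYP2C8: 0.61 × 3.3 = 2.013
Other: 0.07 (unchanged)
Relative clearance = 0.0736 + 2.013 + 0.07 = 2.1566.
Steady-state plasma level ∝ 1/CL: new value = 54.8 / 2.1566 = 25.4 μmol/L.

25.4 μmol/L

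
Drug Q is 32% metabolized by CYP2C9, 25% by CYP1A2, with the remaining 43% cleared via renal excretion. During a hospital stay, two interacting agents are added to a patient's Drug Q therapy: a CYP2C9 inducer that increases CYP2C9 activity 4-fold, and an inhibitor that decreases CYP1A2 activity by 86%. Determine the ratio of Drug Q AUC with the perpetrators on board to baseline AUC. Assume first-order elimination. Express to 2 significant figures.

The CYP2C9 pathway (32% of clearance) is boosted to 4× activity: 0.32 × 4 = 1.28.
The CYP1A2 pathway (25% of clearance) is reduced to 0.14× activity: 0.25 × 0.14 = 0.035.
Non-CYP routes (43%) are unchanged.
Relative clearance = 1.28 + 0.035 + 0.43 = 1.745.
Because AUC varies inversely with clearance, the combined effect is 1 / 1.745 = 0.57.

0.57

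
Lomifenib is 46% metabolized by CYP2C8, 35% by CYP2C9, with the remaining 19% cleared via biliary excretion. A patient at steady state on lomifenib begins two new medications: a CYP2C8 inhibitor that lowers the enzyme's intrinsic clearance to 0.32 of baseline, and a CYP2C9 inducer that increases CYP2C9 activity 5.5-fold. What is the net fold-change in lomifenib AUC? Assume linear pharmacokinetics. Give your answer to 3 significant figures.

The CYP2C8 pathway (46% of clearance) falls to 0.32× activity: 0.46 × 0.32 = 0.1472.
The CYP2C9 pathway (35% of clearance) increases to 5.5× activity: 0.35 × 5.5 = 1.925.
The remaining 19% of clearance is unaffected.
Relative clearance = 0.1472 + 1.925 + 0.19 = 2.2622.
Because AUC varies inversely with clearance, the combined effect is 1 / 2.2622 = 0.442.

0.442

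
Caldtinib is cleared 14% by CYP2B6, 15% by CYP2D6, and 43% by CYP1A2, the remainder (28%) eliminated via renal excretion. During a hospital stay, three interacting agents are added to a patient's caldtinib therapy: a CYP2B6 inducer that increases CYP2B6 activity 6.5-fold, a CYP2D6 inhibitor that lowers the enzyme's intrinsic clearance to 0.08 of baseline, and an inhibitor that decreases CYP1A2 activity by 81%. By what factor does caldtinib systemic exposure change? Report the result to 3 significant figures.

The CYP2B6 pathway (14% of clearance) rises to 6.5× activity: 0.14 × 6.5 = 0.91.
The CYP2D6 pathway (15% of clearance) falls to 0.08× activity: 0.15 × 0.08 = 0.012.
The CYP1A2 pathway (43% of clearance) drops to 0.19× activity: 0.43 × 0.19 = 0.0817.
The remaining 28% of clearance is unaffected.
New clearance relative to baseline: 0.91 + 0.012 + 0.0817 + 0.28 = 1.2837.
Net systemic exposure ratio = 1 / 1.2837 = 0.779.

0.779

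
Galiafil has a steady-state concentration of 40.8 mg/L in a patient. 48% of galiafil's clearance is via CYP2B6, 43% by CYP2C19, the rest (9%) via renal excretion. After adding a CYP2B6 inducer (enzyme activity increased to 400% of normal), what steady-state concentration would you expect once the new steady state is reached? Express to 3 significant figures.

CYP2B6: 0.48 × 4 = 1.92
CYP2C19: 0.43 (unchanged)
Other: 0.09 (unchanged)
Relative clearance = 1.92 + 0.43 + 0.09 = 2.44.
With dosing unchanged, steady-state concentration scales as 1/CL: 40.8 / 2.44 = 16.7 mg/L.

16.7 mg/L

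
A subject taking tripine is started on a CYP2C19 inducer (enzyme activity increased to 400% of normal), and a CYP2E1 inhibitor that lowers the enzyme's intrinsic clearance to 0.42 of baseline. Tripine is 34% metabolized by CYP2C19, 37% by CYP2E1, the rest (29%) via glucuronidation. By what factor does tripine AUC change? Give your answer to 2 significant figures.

0.55

The CYP2C19 pathway (34% of clearance) increases to 4× activity: 0.34 × 4 = 1.36.
The CYP2E1 pathway (37% of clearance) drops to 0.42× activity: 0.37 × 0.42 = 0.1554.
The remaining 29% of clearance is unaffected.
New clearance relative to baseline: 1.36 + 0.1554 + 0.29 = 1.8054.
Net AUC ratio = 1 / 1.8054 = 0.55.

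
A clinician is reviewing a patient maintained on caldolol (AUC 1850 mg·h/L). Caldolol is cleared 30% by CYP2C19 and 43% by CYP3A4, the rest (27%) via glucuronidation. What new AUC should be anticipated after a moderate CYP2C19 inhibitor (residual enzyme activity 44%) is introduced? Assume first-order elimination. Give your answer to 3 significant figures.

2.22 × 10³ mg·h/L

CYP2C19: 0.3 × 0.44 = 0.132
CYP3A4: 0.43 (unchanged)
Other: 0.27 (unchanged)
New clearance relative to baseline: 0.132 + 0.43 + 0.27 = 0.832.
AUC ∝ 1/CL, so new value = 1850 / 0.832 = 2.22 × 10³ mg·h/L.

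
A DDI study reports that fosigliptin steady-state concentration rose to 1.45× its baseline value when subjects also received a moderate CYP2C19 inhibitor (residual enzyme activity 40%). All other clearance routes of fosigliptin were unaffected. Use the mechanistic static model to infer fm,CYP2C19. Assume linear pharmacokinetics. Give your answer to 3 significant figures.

0.517

Call the CYP2C19 fraction fm. After the interaction, CL_new/CL_old = fm × 0.4 + (1 − fm).
Steady-state concentration ratio = 1 / (new CL fraction), so new CL fraction = 1 / 1.45 = 0.6897.
fm × 0.4 + 1 − fm = 0.6897  ⇒  fm × (0.4 − 1) = −0.3103  ⇒  fm = 0.517.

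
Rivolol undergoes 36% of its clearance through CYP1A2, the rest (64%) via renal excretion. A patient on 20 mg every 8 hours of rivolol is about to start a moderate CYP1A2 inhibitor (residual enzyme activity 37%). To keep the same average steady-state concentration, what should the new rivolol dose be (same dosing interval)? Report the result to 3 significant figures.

15.5 mg

CYP1A2: 0.36 × 0.37 = 0.1332
Other: 0.64 (unchanged)
New clearance relative to baseline: 0.1332 + 0.64 = 0.7732.
To maintain the same steady-state level, dose must scale with clearance: new dose = 20 × 0.7732 = 15.5 mg.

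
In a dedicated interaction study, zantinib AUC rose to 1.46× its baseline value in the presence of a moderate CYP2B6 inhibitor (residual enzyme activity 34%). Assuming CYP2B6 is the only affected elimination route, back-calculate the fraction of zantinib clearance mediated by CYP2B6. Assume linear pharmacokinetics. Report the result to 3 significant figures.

0.477

CL'/CL = 1 / 1.46 = 0.6849
0.34·fm + (1 − fm) = 0.6849
fm = (0.6849 − 1) / (0.34 − 1) = 0.477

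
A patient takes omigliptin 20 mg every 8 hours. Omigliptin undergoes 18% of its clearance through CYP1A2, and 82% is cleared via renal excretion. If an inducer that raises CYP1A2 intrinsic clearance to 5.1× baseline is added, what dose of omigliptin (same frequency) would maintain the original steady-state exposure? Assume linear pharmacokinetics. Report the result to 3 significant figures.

34.8 mg

The CYP1A2 pathway (18% of clearance) increases to 5.1× activity: 0.18 × 5.1 = 0.918.
Non-CYP routes (82%) are unchanged.
New clearance relative to baseline: 0.918 + 0.82 = 1.738.
Exposure is unchanged when dose changes in proportion to clearance. New dose = 20 mg × 1.738 = 34.8 mg.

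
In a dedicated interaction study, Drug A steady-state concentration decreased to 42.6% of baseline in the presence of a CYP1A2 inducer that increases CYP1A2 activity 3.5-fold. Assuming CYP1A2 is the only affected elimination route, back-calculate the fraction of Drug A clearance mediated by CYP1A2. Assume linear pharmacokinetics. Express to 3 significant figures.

Let fm be the CYP1A2 fraction. New clearance relative to baseline = fm × 3.5 + (1 − fm).
Steady-state concentration ratio = 1 / (new CL fraction), so new CL fraction = 1 / 0.426 = 2.347.
fm × 3.5 + 1 − fm = 2.347  ⇒  fm × (3.5 − 1) = 1.347  ⇒  fm = 0.539.

0.539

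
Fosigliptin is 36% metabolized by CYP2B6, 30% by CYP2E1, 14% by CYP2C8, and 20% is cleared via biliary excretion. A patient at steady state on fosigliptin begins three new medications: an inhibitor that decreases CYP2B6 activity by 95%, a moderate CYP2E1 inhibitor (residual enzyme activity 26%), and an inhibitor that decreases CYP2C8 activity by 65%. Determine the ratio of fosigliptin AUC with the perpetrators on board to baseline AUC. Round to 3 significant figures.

2.90

The CYP2B6 pathway (36% of clearance) is reduced to 0.05× activity: 0.36 × 0.05 = 0.018.
The CYP2E1 pathway (30% of clearance) drops to 0.26× activity: 0.3 × 0.26 = 0.078.
The CYP2C8 pathway (14% of clearance) falls to 0.35× activity: 0.14 × 0.35 = 0.049.
The remaining 20% of clearance is unaffected.
Relative clearance = 0.018 + 0.078 + 0.049 + 0.2 = 0.345.
Because AUC varies inversely with clearance, the combined effect is 1 / 0.345 = 2.90.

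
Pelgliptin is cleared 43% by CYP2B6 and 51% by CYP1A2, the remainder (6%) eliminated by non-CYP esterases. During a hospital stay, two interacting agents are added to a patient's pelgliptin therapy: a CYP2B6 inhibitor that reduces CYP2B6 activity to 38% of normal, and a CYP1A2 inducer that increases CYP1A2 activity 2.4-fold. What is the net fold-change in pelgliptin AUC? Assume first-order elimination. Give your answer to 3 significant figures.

The CYP2B6 pathway (43% of clearance) drops to 0.38× activity: 0.43 × 0.38 = 0.1634.
The CYP1A2 pathway (51% of clearance) is boosted to 2.4× activity: 0.51 × 2.4 = 1.224.
Non-CYP routes (6%) are unchanged.
CL_new/CL_old = 0.1634 + 1.224 + 0.06 = 1.4474.
AUC ∝ 1/CL: fold-change = 1 / 1.4474 = 0.691.

0.691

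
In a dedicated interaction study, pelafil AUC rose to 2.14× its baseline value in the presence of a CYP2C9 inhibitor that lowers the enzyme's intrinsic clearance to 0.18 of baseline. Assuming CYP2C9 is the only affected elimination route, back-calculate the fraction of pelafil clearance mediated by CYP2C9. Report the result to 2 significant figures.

Call the CYP2C9 fraction fm. After the interaction, CL_new/CL_old = fm × 0.18 + (1 − fm).
AUC ratio = 1 / (new CL fraction), so new CL fraction = 1 / 2.14 = 0.4673.
fm × 0.18 + 1 − fm = 0.4673  ⇒  fm × (0.18 − 1) = −0.5327  ⇒  fm = 0.65.

0.65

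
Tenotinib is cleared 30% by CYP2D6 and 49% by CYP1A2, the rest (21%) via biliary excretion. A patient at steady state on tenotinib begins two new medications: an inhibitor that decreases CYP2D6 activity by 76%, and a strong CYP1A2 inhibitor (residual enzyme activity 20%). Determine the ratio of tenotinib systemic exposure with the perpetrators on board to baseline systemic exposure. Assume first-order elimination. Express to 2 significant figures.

CYP2D6: 0.3 × 0.24 = 0.072
CYP1A2: 0.49 × 0.2 = 0.098
Other: 0.21 (unchanged)
CL_new/CL_old = 0.072 + 0.098 + 0.21 = 0.38.
Because systemic exposure varies inversely with clearance, the combined effect is 1 / 0.38 = 2.6.

2.6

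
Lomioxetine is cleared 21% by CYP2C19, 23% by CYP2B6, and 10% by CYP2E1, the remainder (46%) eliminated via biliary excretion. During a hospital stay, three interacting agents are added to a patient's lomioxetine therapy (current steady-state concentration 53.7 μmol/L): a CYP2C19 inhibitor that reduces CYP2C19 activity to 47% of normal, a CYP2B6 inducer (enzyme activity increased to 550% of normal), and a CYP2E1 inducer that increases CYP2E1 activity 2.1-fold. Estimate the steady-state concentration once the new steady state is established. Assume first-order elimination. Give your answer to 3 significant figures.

The CYP2C19 pathway (21% of clearance) falls to 0.47× activity: 0.21 × 0.47 = 0.0987.
The CYP2B6 pathway (23% of clearance) rises to 5.5× activity: 0.23 × 5.5 = 1.265.
The CYP2E1 pathway (10% of clearance) is boosted to 2.1× activity: 0.1 × 2.1 = 0.21.
The remaining 46% of clearance is unaffected.
CL_new/CL_old = 0.0987 + 1.265 + 0.21 + 0.46 = 2.0337.
Steady-state concentration ∝ 1/CL: new value = 53.7 / 2.0337 = 26.4 μmol/L.

26.4 μmol/L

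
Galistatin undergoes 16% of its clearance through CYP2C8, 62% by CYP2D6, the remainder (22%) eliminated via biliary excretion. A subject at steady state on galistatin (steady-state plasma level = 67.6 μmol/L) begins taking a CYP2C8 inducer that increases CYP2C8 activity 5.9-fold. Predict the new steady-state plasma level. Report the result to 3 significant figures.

The CYP2C8 pathway (16% of clearance) increases to 5.9× activity: 0.16 × 5.9 = 0.944.
CYP2D6 (62%) and the residual 22% are unaffected.
New clearance relative to baseline: 0.944 + 0.62 + 0.22 = 1.784.
Steady-state plasma level ∝ 1/CL, so new value = 67.6 / 1.784 = 37.9 μmol/L.

37.9 μmol/L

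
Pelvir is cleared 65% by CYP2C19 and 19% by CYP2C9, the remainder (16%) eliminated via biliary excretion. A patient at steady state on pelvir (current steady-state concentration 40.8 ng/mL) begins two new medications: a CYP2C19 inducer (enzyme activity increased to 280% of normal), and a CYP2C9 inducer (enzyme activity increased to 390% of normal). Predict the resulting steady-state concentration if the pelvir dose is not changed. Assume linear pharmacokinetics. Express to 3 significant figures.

The CYP2C19 pathway (65% of clearance) increases to 2.8× activity: 0.65 × 2.8 = 1.82.
The CYP2C9 pathway (19% of clearance) is boosted to 3.9× activity: 0.19 × 3.9 = 0.741.
The remaining 16% of clearance is unaffected.
CL_new/CL_old = 1.82 + 0.741 + 0.16 = 2.721.
Steady-state concentration ∝ 1/CL: new value = 40.8 / 2.721 = 15.0 ng/mL.

15.0 ng/mL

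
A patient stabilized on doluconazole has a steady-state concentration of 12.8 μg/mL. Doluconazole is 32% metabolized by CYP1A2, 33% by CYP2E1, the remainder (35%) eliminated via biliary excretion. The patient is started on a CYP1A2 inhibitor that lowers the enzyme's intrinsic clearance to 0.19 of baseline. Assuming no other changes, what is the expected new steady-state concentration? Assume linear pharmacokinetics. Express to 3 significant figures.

17.3 μg/mL

CYP1A2: 0.32 × 0.19 = 0.0608
CYP2E1: 0.33 (unchanged)
Other: 0.35 (unchanged)
CL_new/CL_old = 0.0608 + 0.33 + 0.35 = 0.7408.
With dosing unchanged, steady-state concentration scales as 1/CL: 12.8 / 0.7408 = 17.3 μg/mL.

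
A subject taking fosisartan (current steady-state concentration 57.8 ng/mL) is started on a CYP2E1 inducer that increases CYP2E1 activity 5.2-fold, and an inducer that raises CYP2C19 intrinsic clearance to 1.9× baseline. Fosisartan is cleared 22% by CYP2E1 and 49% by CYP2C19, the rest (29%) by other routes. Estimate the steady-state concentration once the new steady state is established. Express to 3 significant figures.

24.4 ng/mL

CYP2E1: 0.22 × 5.2 = 1.144
CYP2C19: 0.49 × 1.9 = 0.931
Other: 0.29 (unchanged)
CL_new/CL_old = 1.144 + 0.931 + 0.29 = 2.365.
New steady-state concentration = 57.8 / 2.365 = 24.4 ng/mL (concentration scales inversely with clearance).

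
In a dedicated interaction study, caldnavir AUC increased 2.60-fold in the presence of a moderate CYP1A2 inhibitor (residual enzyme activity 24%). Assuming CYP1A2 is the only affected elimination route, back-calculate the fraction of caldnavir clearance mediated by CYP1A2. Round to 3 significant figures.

CL'/CL = 1 / 2.60 = 0.3846
0.24·fm + (1 − fm) = 0.3846
fm = (0.3846 − 1) / (0.24 − 1) = 0.810

0.810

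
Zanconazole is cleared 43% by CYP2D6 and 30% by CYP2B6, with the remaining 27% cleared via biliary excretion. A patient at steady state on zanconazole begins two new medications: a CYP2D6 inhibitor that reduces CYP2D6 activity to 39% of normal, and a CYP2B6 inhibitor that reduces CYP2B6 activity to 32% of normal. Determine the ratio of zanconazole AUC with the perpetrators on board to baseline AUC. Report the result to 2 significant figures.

1.9

The CYP2D6 pathway (43% of clearance) drops to 0.39× activity: 0.43 × 0.39 = 0.1677.
The CYP2B6 pathway (30% of clearance) drops to 0.32× activity: 0.3 × 0.32 = 0.096.
The remaining 27% of clearance is unaffected.
New clearance relative to baseline: 0.1677 + 0.096 + 0.27 = 0.5337.
AUC ∝ 1/CL: fold-change = 1 / 0.5337 = 1.9.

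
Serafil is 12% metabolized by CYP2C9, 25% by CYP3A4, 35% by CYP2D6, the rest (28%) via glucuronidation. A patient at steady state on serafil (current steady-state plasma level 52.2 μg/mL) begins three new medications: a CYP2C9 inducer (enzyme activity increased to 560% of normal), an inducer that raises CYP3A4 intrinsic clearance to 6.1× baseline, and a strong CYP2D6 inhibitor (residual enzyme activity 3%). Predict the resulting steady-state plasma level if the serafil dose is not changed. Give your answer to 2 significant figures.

21 μg/mL

CYP2C9: 0.12 × 5.6 = 0.672
CYP3A4: 0.25 × 6.1 = 1.525
CYP2D6: 0.35 × 0.03 = 0.0105
Other: 0.28 (unchanged)
CL_new/CL_old = 0.672 + 1.525 + 0.0105 + 0.28 = 2.4875.
Steady-state plasma level ∝ 1/CL: new value = 52.2 / 2.4875 = 21 μg/mL.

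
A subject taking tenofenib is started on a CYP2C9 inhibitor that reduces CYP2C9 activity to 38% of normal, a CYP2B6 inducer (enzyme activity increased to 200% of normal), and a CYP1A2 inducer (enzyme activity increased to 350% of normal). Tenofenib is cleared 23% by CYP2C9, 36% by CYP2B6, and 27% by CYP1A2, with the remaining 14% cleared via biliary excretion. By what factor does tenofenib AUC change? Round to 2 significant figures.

0.53

CYP2C9: 0.23 × 0.38 = 0.0874
CYP2B6: 0.36 × 2 = 0.72
CYP1A2: 0.27 × 3.5 = 0.945
Other: 0.14 (unchanged)
CL_new/CL_old = 0.0874 + 0.72 + 0.945 + 0.14 = 1.8924.
Because AUC varies inversely with clearance, the combined effect is 1 / 1.8924 = 0.53.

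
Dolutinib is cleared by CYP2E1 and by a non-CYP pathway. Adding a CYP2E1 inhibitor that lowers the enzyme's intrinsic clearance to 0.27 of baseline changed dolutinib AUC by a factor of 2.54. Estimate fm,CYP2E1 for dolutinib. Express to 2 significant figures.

0.83

Let x = fm,CYP2E1. Because AUC ∝ 1/CL, relative clearance fell to 1/2.54 = 0.3937.
Setting x·0.27 + (1 − x) = 0.3937 and solving: x = (0.3937 − 1)/(0.27 − 1) = 0.83.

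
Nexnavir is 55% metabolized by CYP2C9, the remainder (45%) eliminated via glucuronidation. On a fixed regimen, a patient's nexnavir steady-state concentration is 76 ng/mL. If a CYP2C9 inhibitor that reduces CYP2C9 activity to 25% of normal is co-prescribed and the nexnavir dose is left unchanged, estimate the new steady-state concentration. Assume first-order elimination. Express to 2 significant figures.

1.3 × 10² ng/mL

The CYP2C9 pathway (55% of clearance) falls to 0.25× activity: 0.55 × 0.25 = 0.1375.
The remaining 45% of clearance is unaffected.
Relative clearance = 0.1375 + 0.45 = 0.5875.
With dosing unchanged, steady-state concentration scales as 1/CL: 76 / 0.5875 = 1.3 × 10² ng/mL.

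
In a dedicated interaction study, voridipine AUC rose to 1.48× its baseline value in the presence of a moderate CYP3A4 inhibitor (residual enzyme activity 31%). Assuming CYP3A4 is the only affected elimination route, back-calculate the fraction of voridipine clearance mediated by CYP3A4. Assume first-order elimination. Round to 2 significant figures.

0.47

Let x = fm,CYP3A4. Because AUC ∝ 1/CL, relative clearance fell to 1/1.48 = 0.6757.
Setting x·0.31 + (1 − x) = 0.6757 and solving: x = (0.6757 − 1)/(0.31 − 1) = 0.47.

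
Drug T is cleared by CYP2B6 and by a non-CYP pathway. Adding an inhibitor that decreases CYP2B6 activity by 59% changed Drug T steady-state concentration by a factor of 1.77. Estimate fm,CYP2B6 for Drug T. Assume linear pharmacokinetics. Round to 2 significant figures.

Call the CYP2B6 fraction fm. After the interaction, CL_new/CL_old = fm × 0.41 + (1 − fm).
Steady-state concentration ratio = 1 / (new CL fraction), so new CL fraction = 1 / 1.77 = 0.565.
fm × 0.41 + 1 − fm = 0.565  ⇒  fm × (0.41 − 1) = −0.435  ⇒  fm = 0.74.

0.74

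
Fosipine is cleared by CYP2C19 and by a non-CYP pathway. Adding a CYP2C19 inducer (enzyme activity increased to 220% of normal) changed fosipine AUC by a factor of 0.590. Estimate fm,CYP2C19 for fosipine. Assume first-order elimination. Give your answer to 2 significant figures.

CL'/CL = 1 / 0.590 = 1.695
2.2·fm + (1 − fm) = 1.695
fm = (1.695 − 1) / (2.2 − 1) = 0.58

0.58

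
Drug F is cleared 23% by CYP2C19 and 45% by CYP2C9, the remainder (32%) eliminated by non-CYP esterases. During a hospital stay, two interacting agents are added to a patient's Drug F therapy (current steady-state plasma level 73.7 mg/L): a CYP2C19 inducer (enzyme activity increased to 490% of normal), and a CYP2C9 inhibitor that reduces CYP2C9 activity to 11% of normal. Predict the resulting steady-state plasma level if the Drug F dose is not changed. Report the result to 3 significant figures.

CYP2C19: 0.23 × 4.9 = 1.127
CYP2C9: 0.45 × 0.11 = 0.0495
Other: 0.32 (unchanged)
New clearance relative to baseline: 1.127 + 0.0495 + 0.32 = 1.4965.
Steady-state plasma level ∝ 1/CL: new value = 73.7 / 1.4965 = 49.2 mg/L.

49.2 mg/L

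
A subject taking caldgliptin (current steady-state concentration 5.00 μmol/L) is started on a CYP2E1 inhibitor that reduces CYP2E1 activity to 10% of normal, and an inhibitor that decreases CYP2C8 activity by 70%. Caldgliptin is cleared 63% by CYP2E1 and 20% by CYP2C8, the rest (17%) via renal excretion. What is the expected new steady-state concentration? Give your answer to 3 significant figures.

The CYP2E1 pathway (63% of clearance) drops to 0.1× activity: 0.63 × 0.1 = 0.063.
The CYP2C8 pathway (20% of clearance) is reduced to 0.3× activity: 0.2 × 0.3 = 0.06.
Non-CYP routes (17%) are unchanged.
CL_new/CL_old = 0.063 + 0.06 + 0.17 = 0.293.
Dividing the baseline by the relative clearance: 5.00 / 0.293 = 17.1 μmol/L.

17.1 μmol/L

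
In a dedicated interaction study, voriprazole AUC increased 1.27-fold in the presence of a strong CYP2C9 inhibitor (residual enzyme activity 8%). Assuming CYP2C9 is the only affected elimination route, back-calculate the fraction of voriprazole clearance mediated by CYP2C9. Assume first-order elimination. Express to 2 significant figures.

Call the CYP2C9 fraction fm. After the interaction, CL_new/CL_old = fm × 0.08 + (1 − fm).
AUC ratio = 1 / (new CL fraction), so new CL fraction = 1 / 1.27 = 0.7874.
fm × 0.08 + 1 − fm = 0.7874  ⇒  fm × (0.08 − 1) = −0.2126  ⇒  fm = 0.23.

0.23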